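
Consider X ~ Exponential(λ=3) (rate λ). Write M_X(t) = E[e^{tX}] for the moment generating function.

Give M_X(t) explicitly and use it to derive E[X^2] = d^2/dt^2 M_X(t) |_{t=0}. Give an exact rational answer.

E[X^2] = M′′(0) = 2/9

M_X(t) = 3/(3 - t)
M′(t) = 3/(t^2 - 6*t + 9)
M′′(t) = -6/(t^3 - 9*t^2 + 27*t - 27)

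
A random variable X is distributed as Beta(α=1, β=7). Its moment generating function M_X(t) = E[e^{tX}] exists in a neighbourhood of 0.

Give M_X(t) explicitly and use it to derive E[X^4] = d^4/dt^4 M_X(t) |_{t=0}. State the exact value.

M_X(t) = ₁F₁(1; 8; t)
dM/dt = ₁F₁(2; 9; t)/8
d^2M/dt^2 = ₁F₁(3; 10; t)/36
d^3M/dt^3 = ₁F₁(4; 11; t)/120
d^4M/dt^4 = ₁F₁(5; 12; t)/330

E[X^4] = d^4M/dt^4 |_{t=0} = 1/330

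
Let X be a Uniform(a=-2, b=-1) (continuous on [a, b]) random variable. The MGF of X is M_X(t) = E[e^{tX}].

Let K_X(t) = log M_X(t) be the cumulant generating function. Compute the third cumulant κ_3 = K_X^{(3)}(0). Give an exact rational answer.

M_X(t) = (e^(-t) - e^(-2*t))/t
K_X(t) = log M_X(t) = -log(t) + log(e^(-t) - e^(-2*t))
dK/dt = (-t*e^(t) + 2*t - e^(t) + 1)/(t*e^(t) - t)
d^2K/dt^2 = (-t^2*e^(t) + e^(2*t) - 2*e^(t) + 1)/(t^2*e^(2*t) - 2*t^2*e^(t) + t^2)
d^3K/dt^3 = (t^3*e^(2*t) + t^3*e^(t) - 2*e^(3*t) + 6*e^(2*t) - 6*e^(t) + 2)/(t^3*e^(3*t) - 3*t^3*e^(2*t) + 3*t^3*e^(t) - t^3)

κ_3 = d^3K/dt^3 |_{t=0} = 0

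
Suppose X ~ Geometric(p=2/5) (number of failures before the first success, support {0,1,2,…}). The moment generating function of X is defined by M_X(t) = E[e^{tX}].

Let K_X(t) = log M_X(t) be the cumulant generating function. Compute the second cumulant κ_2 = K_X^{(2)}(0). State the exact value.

κ_2 = d^2K/dt^2 |_{t=0} = 15/4

M_X(t) = 2/(5*(1 - 3*e^(t)/5))
K_X(t) = log M_X(t) = -log(1 - 3*e^(t)/5) - log(5) + log(2)
dK/dt = -3*e^(t)/(3*e^(t) - 5)
d^2K/dt^2 = 15*e^(t)/(9*e^(2*t) - 30*e^(t) + 25)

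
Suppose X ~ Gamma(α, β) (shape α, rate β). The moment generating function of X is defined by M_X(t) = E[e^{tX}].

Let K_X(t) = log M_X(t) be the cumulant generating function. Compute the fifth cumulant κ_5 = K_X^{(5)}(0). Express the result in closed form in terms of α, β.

κ_5 = K^(5)(0) = 24*α/β^5

M_X(t) = (β/(β - t))^α
K_X(t) = log M_X(t) = α*(log(β) - log(β - t))
K^(5)(t) = -24*α/(-β^5 + 5*β^4*t - 10*β^3*t^2 + 10*β^2*t^3 - 5*β*t^4 + t^5)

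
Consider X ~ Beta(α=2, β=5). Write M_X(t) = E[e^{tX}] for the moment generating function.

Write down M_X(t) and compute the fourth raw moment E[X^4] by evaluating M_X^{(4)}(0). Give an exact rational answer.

M_X(t) = ₁F₁(2; 7; t)
M′(t) = 2*₁F₁(3; 8; t)/7
M′′(t) = 3*₁F₁(4; 9; t)/28
M′′′(t) = ₁F₁(5; 10; t)/21
M′′′′(t) = ₁F₁(6; 11; t)/42

E[X^4] = M′′′′(0) = 1/42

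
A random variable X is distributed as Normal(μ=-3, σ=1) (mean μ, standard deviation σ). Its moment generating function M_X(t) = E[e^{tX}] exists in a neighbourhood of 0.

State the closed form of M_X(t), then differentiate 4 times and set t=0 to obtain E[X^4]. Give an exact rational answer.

M_X(t) = e^(t^2/2 - 3*t)
M^(4)(t) = (t^4*e^(t^2/2) - 12*t^3*e^(t^2/2) + 60*t^2*e^(t^2/2) - 144*t*e^(t^2/2) + 138*e^(t^2/2))*e^(-3*t)

E[X^4] = M^(4)(0) = 138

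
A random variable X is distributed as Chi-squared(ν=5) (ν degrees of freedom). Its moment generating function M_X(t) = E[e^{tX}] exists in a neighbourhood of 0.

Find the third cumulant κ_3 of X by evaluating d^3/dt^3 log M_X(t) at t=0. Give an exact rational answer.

M_X(t) = (1 - 2*t)^(-5/2)
K_X(t) = log M_X(t) = -5*log(1 - 2*t)/2
dK/dt = -5/(2*t - 1)
d^2K/dt^2 = 10/(4*t^2 - 4*t + 1)
d^3K/dt^3 = -40/(8*t^3 - 12*t^2 + 6*t - 1)

κ_3 = d^3K/dt^3 |_{t=0} = 40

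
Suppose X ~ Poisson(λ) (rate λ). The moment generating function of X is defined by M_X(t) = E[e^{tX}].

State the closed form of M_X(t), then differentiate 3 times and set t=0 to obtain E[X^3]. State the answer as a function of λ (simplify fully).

E[X^3] = M^(3)(0) = λ*(λ^2 + 3*λ + 1)

M_X(t) = e^(λ*(e^(t) - 1))
M^(3)(t) = (λ^3*e^(3*t)*e^(λ*e^(t)) + 3*λ^2*e^(2*t)*e^(λ*e^(t)) + λ*e^(t)*e^(λ*e^(t)))*e^(-λ)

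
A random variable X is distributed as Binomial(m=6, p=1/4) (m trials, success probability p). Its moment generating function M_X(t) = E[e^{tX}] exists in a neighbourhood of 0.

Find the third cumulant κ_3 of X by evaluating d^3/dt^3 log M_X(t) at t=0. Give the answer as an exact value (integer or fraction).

κ_3 = D^3[K](0) = 9/16

M_X(t) = (e^(t)/4 + 3/4)^6
K_X(t) = log M_X(t) = 6*log(e^(t)/4 + 3/4)
D^3[K](t) = (-18*e^(2*t) + 54*e^(t))/(e^(3*t) + 9*e^(2*t) + 27*e^(t) + 27)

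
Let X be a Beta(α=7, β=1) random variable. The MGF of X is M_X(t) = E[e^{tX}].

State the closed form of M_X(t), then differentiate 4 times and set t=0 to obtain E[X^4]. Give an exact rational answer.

E[X^4] = M^(4)(0) = 7/11

M_X(t) = ₁F₁(7; 8; t)
M^(4)(t) = 7*₁F₁(11; 12; t)/11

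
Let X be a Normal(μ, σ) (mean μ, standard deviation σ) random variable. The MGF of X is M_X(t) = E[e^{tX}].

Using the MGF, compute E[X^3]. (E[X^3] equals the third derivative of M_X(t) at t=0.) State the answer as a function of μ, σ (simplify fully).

M_X(t) = e^(μ*t + σ^2*t^2/2)

E[X^3] = D^3[M](0) = μ*(μ^2 + 3*σ^2)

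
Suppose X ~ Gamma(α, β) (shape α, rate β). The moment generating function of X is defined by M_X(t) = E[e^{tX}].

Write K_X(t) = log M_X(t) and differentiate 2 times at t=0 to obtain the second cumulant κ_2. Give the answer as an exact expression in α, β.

κ_2 = K^(2)(0) = α/β^2

M_X(t) = (β/(β - t))^α
K_X(t) = log M_X(t) = α*(log(β) - log(β - t))
K^(2)(t) = α/(β^2 - 2*β*t + t^2)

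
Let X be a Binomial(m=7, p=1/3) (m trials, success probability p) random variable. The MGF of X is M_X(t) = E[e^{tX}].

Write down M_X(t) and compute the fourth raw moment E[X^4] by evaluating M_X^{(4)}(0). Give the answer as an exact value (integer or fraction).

M_X(t) = (e^(t)/3 + 2/3)^7
D^4[M](t) = 2401*e^(7*t)/2187 + 224*e^(6*t)/27 + 17500*e^(5*t)/729 + 71680*e^(4*t)/2187 + 560*e^(3*t)/27 + 3584*e^(2*t)/729 + 448*e^(t)/2187

E[X^4] = D^4[M](0) = 2485/27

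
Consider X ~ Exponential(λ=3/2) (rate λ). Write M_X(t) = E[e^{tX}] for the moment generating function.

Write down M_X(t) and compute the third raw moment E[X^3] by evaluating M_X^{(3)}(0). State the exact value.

E[X^3] = M′′′(0) = 16/9

M_X(t) = 3/(2*(3/2 - t))
M′(t) = 6/(4*t^2 - 12*t + 9)
M′′(t) = -24/(8*t^3 - 36*t^2 + 54*t - 27)
M′′′(t) = 144/(16*t^4 - 96*t^3 + 216*t^2 - 216*t + 81)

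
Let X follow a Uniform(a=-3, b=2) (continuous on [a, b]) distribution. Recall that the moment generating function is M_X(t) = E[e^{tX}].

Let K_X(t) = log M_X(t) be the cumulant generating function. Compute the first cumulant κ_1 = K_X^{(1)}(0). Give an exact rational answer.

M_X(t) = (e^(2*t) - e^(-3*t))/(5*t)
K_X(t) = log M_X(t) = -log(t) + log(e^(2*t) - e^(-3*t)) - log(5)
D[K](t) = (2*t*e^(5*t) + 3*t - e^(5*t) + 1)/(t*e^(5*t) - t)

κ_1 = D[K](0) = -1/2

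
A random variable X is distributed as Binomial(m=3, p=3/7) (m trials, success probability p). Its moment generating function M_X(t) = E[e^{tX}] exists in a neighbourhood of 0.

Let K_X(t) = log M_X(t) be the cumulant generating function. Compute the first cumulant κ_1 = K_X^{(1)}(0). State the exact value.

κ_1 = K^(1)(0) = 9/7

M_X(t) = (3*e^(t)/7 + 4/7)^3
K_X(t) = log M_X(t) = 3*log(3*e^(t)/7 + 4/7)
K^(1)(t) = 9*e^(t)/(3*e^(t) + 4)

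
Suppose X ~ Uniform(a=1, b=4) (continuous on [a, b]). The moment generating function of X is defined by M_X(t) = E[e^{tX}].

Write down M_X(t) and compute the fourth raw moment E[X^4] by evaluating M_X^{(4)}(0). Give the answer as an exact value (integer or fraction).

M_X(t) = (e^(4*t) - e^(t))/(3*t)
M^(4)(t) = (256*t^4*e^(4*t) - t^4*e^(t) - 256*t^3*e^(4*t) + 4*t^3*e^(t) + 192*t^2*e^(4*t) - 12*t^2*e^(t) - 96*t*e^(4*t) + 24*t*e^(t) + 24*e^(4*t) - 24*e^(t))/(3*t^5)

E[X^4] = M^(4)(0) = 341/5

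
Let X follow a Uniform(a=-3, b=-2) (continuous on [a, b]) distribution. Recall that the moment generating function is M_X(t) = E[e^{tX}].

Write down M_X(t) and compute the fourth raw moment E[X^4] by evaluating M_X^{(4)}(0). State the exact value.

E[X^4] = D^4[M](0) = 211/5

M_X(t) = (e^(-2*t) - e^(-3*t))/t
D^4[M](t) = (16*t^4*e^(t) - 81*t^4 + 32*t^3*e^(t) - 108*t^3 + 48*t^2*e^(t) - 108*t^2 + 48*t*e^(t) - 72*t + 24*e^(t) - 24)*e^(-3*t)/t^5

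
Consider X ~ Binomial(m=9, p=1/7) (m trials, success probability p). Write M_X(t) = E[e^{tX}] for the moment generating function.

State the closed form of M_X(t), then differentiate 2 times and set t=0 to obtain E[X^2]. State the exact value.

E[X^2] = D^2[M](0) = 135/49

M_X(t) = (e^(t)/7 + 6/7)^9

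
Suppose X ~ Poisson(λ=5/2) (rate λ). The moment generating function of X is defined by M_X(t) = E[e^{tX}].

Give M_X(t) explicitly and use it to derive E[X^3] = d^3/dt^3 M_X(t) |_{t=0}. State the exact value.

E[X^3] = M^(3)(0) = 295/8

M_X(t) = e^(5*e^(t)/2 - 5/2)
M^(3)(t) = (125*e^(3*t)*e^(5*e^(t)/2) + 150*e^(2*t)*e^(5*e^(t)/2) + 20*e^(t)*e^(5*e^(t)/2))*e^(-5/2)/8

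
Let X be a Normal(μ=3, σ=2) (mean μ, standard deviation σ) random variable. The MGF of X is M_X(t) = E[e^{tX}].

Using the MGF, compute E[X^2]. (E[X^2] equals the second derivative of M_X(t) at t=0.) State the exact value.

M_X(t) = e^(2*t^2 + 3*t)
M^(2)(t) = 16*t^2*e^(3*t)*e^(2*t^2) + 24*t*e^(3*t)*e^(2*t^2) + 13*e^(3*t)*e^(2*t^2)

E[X^2] = M^(2)(0) = 13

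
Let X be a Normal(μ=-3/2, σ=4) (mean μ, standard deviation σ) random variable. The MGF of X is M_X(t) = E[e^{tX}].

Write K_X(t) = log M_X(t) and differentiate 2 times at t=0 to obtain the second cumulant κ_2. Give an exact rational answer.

M_X(t) = e^(8*t^2 - 3*t/2)
K_X(t) = log M_X(t) = 8*t^2 - 3*t/2
dK/dt = 16*t - 3/2
d^2K/dt^2 = 16

κ_2 = d^2K/dt^2 |_{t=0} = 16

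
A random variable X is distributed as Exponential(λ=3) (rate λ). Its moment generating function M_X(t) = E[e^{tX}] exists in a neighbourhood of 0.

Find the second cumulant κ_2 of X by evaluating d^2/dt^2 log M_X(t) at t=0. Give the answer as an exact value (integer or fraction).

κ_2 = K′′(0) = 1/9

M_X(t) = 3/(3 - t)
K_X(t) = log M_X(t) = -log(3 - t) + log(3)
K′(t) = -1/(t - 3)
K′′(t) = 1/(t^2 - 6*t + 9)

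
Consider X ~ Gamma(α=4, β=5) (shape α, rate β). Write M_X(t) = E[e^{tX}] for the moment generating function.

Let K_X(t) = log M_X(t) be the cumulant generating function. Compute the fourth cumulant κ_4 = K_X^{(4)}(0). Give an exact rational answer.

M_X(t) = 625/(5 - t)^4
K_X(t) = log M_X(t) = -4*log(5 - t) + 4*log(5)
D^4[K](t) = 24/(t^4 - 20*t^3 + 150*t^2 - 500*t + 625)

κ_4 = D^4[K](0) = 24/625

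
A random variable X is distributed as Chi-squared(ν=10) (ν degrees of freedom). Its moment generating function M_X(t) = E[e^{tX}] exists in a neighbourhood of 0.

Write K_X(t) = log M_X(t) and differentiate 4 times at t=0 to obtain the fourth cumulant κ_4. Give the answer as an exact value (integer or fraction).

M_X(t) = (1 - 2*t)^(-5)
K_X(t) = log M_X(t) = -5*log(1 - 2*t)
dK/dt = -10/(2*t - 1)
d^2K/dt^2 = 20/(4*t^2 - 4*t + 1)
d^3K/dt^3 = -80/(8*t^3 - 12*t^2 + 6*t - 1)
d^4K/dt^4 = 480/(16*t^4 - 32*t^3 + 24*t^2 - 8*t + 1)

κ_4 = d^4K/dt^4 |_{t=0} = 480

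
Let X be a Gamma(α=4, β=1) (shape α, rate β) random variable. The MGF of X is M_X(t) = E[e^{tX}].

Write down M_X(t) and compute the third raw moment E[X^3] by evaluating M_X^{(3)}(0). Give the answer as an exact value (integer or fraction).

M_X(t) = (1 - t)^(-4)
M′(t) = -4/(t^5 - 5*t^4 + 10*t^3 - 10*t^2 + 5*t - 1)
M′′(t) = 20/(t^6 - 6*t^5 + 15*t^4 - 20*t^3 + 15*t^2 - 6*t + 1)
M′′′(t) = -120/(t^7 - 7*t^6 + 21*t^5 - 35*t^4 + 35*t^3 - 21*t^2 + 7*t - 1)

E[X^3] = M′′′(0) = 120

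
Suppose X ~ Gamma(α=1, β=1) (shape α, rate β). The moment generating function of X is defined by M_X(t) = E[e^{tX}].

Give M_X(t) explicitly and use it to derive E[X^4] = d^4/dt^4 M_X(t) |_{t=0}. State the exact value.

E[X^4] = d^4M/dt^4 |_{t=0} = 24

M_X(t) = 1/(1 - t)
dM/dt = 1/(t^2 - 2*t + 1)
d^2M/dt^2 = -2/(t^3 - 3*t^2 + 3*t - 1)
d^3M/dt^3 = 6/(t^4 - 4*t^3 + 6*t^2 - 4*t + 1)
d^4M/dt^4 = -24/(t^5 - 5*t^4 + 10*t^3 - 10*t^2 + 5*t - 1)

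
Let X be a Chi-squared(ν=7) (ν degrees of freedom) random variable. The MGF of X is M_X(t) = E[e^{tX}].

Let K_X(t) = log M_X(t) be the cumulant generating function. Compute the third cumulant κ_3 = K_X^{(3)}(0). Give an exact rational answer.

M_X(t) = (1 - 2*t)^(-7/2)
K_X(t) = log M_X(t) = -7*log(1 - 2*t)/2
K′(t) = -7/(2*t - 1)
K′′(t) = 14/(4*t^2 - 4*t + 1)
K′′′(t) = -56/(8*t^3 - 12*t^2 + 6*t - 1)

κ_3 = K′′′(0) = 56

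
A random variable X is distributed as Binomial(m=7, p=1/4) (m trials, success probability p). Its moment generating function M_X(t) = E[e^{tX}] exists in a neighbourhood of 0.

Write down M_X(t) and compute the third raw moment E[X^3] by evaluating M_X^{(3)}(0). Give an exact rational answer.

M_X(t) = (e^(t)/4 + 3/4)^7
M′(t) = 7*e^(7*t)/16384 + 63*e^(6*t)/8192 + 945*e^(5*t)/16384 + 945*e^(4*t)/4096 + 8505*e^(3*t)/16384 + 5103*e^(2*t)/8192 + 5103*e^(t)/16384
M′′(t) = 49*e^(7*t)/16384 + 189*e^(6*t)/4096 + 4725*e^(5*t)/16384 + 945*e^(4*t)/1024 + 25515*e^(3*t)/16384 + 5103*e^(2*t)/4096 + 5103*e^(t)/16384
M′′′(t) = 343*e^(7*t)/16384 + 567*e^(6*t)/2048 + 23625*e^(5*t)/16384 + 945*e^(4*t)/256 + 76545*e^(3*t)/16384 + 5103*e^(2*t)/2048 + 5103*e^(t)/16384

E[X^3] = M′′′(0) = 413/32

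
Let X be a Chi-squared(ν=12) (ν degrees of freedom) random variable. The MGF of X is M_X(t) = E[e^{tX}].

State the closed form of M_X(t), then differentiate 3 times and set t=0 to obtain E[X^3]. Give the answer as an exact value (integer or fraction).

M_X(t) = (1 - 2*t)^(-6)
M′(t) = -12/(128*t^7 - 448*t^6 + 672*t^5 - 560*t^4 + 280*t^3 - 84*t^2 + 14*t - 1)
M′′(t) = 168/(256*t^8 - 1024*t^7 + 1792*t^6 - 1792*t^5 + 1120*t^4 - 448*t^3 + 112*t^2 - 16*t + 1)
M′′′(t) = -2688/(512*t^9 - 2304*t^8 + 4608*t^7 - 5376*t^6 + 4032*t^5 - 2016*t^4 + 672*t^3 - 144*t^2 + 18*t - 1)

E[X^3] = M′′′(0) = 2688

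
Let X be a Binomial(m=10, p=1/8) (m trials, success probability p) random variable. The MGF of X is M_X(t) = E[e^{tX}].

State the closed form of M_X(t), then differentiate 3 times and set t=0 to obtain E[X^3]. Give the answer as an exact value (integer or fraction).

E[X^3] = d^3M/dt^3 |_{t=0} = 55/8

M_X(t) = (e^(t)/8 + 7/8)^10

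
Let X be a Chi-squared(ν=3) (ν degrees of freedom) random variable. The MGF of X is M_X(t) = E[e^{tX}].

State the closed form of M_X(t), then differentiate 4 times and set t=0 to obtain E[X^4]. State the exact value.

E[X^4] = M^(4)(0) = 945

M_X(t) = (1 - 2*t)^(-3/2)
M^(4)(t) = -945/(32*t^5*√(1 - 2*t) - 80*t^4*√(1 - 2*t) + 80*t^3*√(1 - 2*t) - 40*t^2*√(1 - 2*t) + 10*t*√(1 - 2*t) - √(1 - 2*t))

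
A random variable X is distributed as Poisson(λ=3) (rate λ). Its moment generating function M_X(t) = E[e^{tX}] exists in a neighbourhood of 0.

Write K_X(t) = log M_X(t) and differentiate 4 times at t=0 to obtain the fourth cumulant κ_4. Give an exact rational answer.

κ_4 = K′′′′(0) = 3

M_X(t) = e^(3*e^(t) - 3)
K_X(t) = log M_X(t) = 3*e^(t) - 3
K′(t) = 3*e^(t)
K′′(t) = 3*e^(t)
K′′′(t) = 3*e^(t)
K′′′′(t) = 3*e^(t)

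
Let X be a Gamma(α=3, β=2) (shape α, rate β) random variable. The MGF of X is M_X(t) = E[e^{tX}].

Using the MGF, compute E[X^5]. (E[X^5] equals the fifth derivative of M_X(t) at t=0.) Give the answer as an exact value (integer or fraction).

M_X(t) = 8/(2 - t)^3
D^5[M](t) = 20160/(t^8 - 16*t^7 + 112*t^6 - 448*t^5 + 1120*t^4 - 1792*t^3 + 1792*t^2 - 1024*t + 256)

E[X^5] = D^5[M](0) = 315/4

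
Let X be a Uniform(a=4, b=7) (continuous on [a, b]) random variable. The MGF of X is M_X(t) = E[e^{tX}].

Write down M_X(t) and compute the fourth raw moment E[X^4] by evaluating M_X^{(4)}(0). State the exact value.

E[X^4] = M′′′′(0) = 5261/5

M_X(t) = (e^(7*t) - e^(4*t))/(3*t)
M′(t) = (7*t*e^(7*t) - 4*t*e^(4*t) - e^(7*t) + e^(4*t))/(3*t^2)
M′′(t) = (49*t^2*e^(7*t) - 16*t^2*e^(4*t) - 14*t*e^(7*t) + 8*t*e^(4*t) + 2*e^(7*t) - 2*e^(4*t))/(3*t^3)
M′′′(t) = (343*t^3*e^(7*t) - 64*t^3*e^(4*t) - 147*t^2*e^(7*t) + 48*t^2*e^(4*t) + 42*t*e^(7*t) - 24*t*e^(4*t) - 6*e^(7*t) + 6*e^(4*t))/(3*t^4)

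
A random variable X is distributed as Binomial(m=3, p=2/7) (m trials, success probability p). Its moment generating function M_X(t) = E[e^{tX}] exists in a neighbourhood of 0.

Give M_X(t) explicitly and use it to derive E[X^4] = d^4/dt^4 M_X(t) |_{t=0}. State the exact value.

M_X(t) = (2*e^(t)/7 + 5/7)^3
M′(t) = 24*e^(3*t)/343 + 120*e^(2*t)/343 + 150*e^(t)/343
M′′(t) = 72*e^(3*t)/343 + 240*e^(2*t)/343 + 150*e^(t)/343
M′′′(t) = 216*e^(3*t)/343 + 480*e^(2*t)/343 + 150*e^(t)/343
M′′′′(t) = 648*e^(3*t)/343 + 960*e^(2*t)/343 + 150*e^(t)/343

E[X^4] = M′′′′(0) = 1758/343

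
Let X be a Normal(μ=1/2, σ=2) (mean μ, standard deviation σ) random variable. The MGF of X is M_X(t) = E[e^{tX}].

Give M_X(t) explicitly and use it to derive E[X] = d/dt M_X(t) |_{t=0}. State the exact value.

E[X] = dM/dt |_{t=0} = 1/2

M_X(t) = e^(2*t^2 + t/2)
dM/dt = 4*t*e^(t/2)*e^(2*t^2) + e^(t/2)*e^(2*t^2)/2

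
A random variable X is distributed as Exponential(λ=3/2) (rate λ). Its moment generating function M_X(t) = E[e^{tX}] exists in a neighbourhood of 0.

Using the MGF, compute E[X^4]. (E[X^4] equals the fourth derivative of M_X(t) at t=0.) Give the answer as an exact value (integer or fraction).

M_X(t) = 3/(2*(3/2 - t))
dM/dt = 6/(4*t^2 - 12*t + 9)
d^2M/dt^2 = -24/(8*t^3 - 36*t^2 + 54*t - 27)
d^3M/dt^3 = 144/(16*t^4 - 96*t^3 + 216*t^2 - 216*t + 81)
d^4M/dt^4 = -1152/(32*t^5 - 240*t^4 + 720*t^3 - 1080*t^2 + 810*t - 243)

E[X^4] = d^4M/dt^4 |_{t=0} = 128/27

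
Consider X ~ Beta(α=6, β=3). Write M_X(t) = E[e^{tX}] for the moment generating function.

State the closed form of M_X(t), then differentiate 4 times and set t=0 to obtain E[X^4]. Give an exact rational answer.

E[X^4] = M^(4)(0) = 14/55

M_X(t) = ₁F₁(6; 9; t)
M^(4)(t) = 14*₁F₁(10; 13; t)/55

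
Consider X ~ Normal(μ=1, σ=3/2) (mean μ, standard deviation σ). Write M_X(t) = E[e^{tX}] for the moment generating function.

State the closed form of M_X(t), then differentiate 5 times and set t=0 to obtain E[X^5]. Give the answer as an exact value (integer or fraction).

E[X^5] = M^(5)(0) = 1591/16

M_X(t) = e^(9*t^2/8 + t)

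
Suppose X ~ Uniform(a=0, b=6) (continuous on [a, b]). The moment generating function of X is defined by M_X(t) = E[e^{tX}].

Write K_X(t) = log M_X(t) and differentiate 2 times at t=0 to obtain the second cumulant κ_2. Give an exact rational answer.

κ_2 = D^2[K](0) = 3

M_X(t) = (e^(6*t) - 1)/(6*t)
K_X(t) = log M_X(t) = -log(t) + log(e^(6*t) - 1) - log(6)
D^2[K](t) = (-36*t^2*e^(6*t) + e^(12*t) - 2*e^(6*t) + 1)/(t^2*e^(12*t) - 2*t^2*e^(6*t) + t^2)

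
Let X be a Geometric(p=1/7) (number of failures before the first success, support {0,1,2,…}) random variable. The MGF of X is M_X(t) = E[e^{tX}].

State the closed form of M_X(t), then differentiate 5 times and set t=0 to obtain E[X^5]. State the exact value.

M_X(t) = 1/(7*(1 - 6*e^(t)/7))

E[X^5] = M^(5)(0) = 1277646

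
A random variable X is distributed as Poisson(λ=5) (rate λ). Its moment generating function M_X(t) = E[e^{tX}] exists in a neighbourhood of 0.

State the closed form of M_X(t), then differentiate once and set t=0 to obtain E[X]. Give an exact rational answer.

E[X] = D[M](0) = 5

M_X(t) = e^(5*e^(t) - 5)
D[M](t) = 5*e^(-5)*e^(t)*e^(5*e^(t))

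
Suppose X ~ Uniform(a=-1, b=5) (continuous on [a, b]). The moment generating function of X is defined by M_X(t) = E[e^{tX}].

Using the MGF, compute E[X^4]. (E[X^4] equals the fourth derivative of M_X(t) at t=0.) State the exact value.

M_X(t) = (e^(5*t) - e^(-t))/(6*t)
M^(4)(t) = (625*t^4*e^(6*t) - t^4 - 500*t^3*e^(6*t) - 4*t^3 + 300*t^2*e^(6*t) - 12*t^2 - 120*t*e^(6*t) - 24*t + 24*e^(6*t) - 24)*e^(-t)/(6*t^5)

E[X^4] = M^(4)(0) = 521/5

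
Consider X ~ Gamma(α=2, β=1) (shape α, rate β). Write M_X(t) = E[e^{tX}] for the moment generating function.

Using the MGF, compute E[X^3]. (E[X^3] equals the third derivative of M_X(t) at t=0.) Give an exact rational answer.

E[X^3] = D^3[M](0) = 24

M_X(t) = (1 - t)^(-2)
D^3[M](t) = -24/(t^5 - 5*t^4 + 10*t^3 - 10*t^2 + 5*t - 1)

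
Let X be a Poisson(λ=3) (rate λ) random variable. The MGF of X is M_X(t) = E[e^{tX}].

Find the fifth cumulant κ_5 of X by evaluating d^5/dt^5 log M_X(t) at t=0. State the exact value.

M_X(t) = e^(3*e^(t) - 3)
K_X(t) = log M_X(t) = 3*e^(t) - 3
K′(t) = 3*e^(t)
K′′(t) = 3*e^(t)
K′′′(t) = 3*e^(t)
K′′′′(t) = 3*e^(t)
K′′′′′(t) = 3*e^(t)

κ_5 = K′′′′′(0) = 3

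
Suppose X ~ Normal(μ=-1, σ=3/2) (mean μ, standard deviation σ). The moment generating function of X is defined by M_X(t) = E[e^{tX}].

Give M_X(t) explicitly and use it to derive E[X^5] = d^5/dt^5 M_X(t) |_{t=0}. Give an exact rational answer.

E[X^5] = M′′′′′(0) = -1591/16

M_X(t) = e^(9*t^2/8 - t)
M′(t) = 9*t*e^(-t)*e^(9*t^2/8)/4 - e^(-t)*e^(9*t^2/8)
M′′(t) = (81*t^2*e^(9*t^2/8) - 72*t*e^(9*t^2/8) + 52*e^(9*t^2/8))*e^(-t)/16
M′′′(t) = (729*t^3*e^(9*t^2/8) - 972*t^2*e^(9*t^2/8) + 1404*t*e^(9*t^2/8) - 496*e^(9*t^2/8))*e^(-t)/64
M′′′′(t) = (6561*t^4*e^(9*t^2/8) - 11664*t^3*e^(9*t^2/8) + 25272*t^2*e^(9*t^2/8) - 17856*t*e^(9*t^2/8) + 7600*e^(9*t^2/8))*e^(-t)/256
M′′′′′(t) = (59049*t^5*e^(9*t^2/8) - 131220*t^4*e^(9*t^2/8) + 379080*t^3*e^(9*t^2/8) - 401760*t^2*e^(9*t^2/8) + 342000*t*e^(9*t^2/8) - 101824*e^(9*t^2/8))*e^(-t)/1024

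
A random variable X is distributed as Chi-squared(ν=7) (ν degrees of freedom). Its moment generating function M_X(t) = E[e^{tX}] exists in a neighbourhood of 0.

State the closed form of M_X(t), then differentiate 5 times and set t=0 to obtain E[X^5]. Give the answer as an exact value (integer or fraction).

E[X^5] = M′′′′′(0) = 135135

M_X(t) = (1 - 2*t)^(-7/2)
M′(t) = 7/(16*t^4*√(1 - 2*t) - 32*t^3*√(1 - 2*t) + 24*t^2*√(1 - 2*t) - 8*t*√(1 - 2*t) + √(1 - 2*t))
M′′(t) = -63/(32*t^5*√(1 - 2*t) - 80*t^4*√(1 - 2*t) + 80*t^3*√(1 - 2*t) - 40*t^2*√(1 - 2*t) + 10*t*√(1 - 2*t) - √(1 - 2*t))
M′′′(t) = 693/(64*t^6*√(1 - 2*t) - 192*t^5*√(1 - 2*t) + 240*t^4*√(1 - 2*t) - 160*t^3*√(1 - 2*t) + 60*t^2*√(1 - 2*t) - 12*t*√(1 - 2*t) + √(1 - 2*t))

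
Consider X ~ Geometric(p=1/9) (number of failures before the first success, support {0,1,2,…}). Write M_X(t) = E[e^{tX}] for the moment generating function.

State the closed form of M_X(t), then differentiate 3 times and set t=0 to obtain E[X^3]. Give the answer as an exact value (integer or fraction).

M_X(t) = 1/(9*(1 - 8*e^(t)/9))
dM/dt = 8*e^(t)/(64*e^(2*t) - 144*e^(t) + 81)
d^2M/dt^2 = (-64*e^(2*t) - 72*e^(t))/(512*e^(3*t) - 1728*e^(2*t) + 1944*e^(t) - 729)
d^3M/dt^3 = (512*e^(3*t) + 2304*e^(2*t) + 648*e^(t))/(4096*e^(4*t) - 18432*e^(3*t) + 31104*e^(2*t) - 23328*e^(t) + 6561)

E[X^3] = d^3M/dt^3 |_{t=0} = 3464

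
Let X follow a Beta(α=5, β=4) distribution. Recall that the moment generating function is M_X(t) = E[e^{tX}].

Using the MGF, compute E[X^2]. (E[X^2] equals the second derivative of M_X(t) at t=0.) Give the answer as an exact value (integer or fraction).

E[X^2] = d^2M/dt^2 |_{t=0} = 1/3

M_X(t) = ₁F₁(5; 9; t)
dM/dt = 5*₁F₁(6; 10; t)/9
d^2M/dt^2 = ₁F₁(7; 11; t)/3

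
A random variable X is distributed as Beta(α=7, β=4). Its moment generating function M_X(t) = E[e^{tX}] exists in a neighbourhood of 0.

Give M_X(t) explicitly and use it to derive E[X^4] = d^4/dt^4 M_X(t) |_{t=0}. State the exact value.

M_X(t) = ₁F₁(7; 11; t)
D^4[M](t) = 30*₁F₁(11; 15; t)/143

E[X^4] = D^4[M](0) = 30/143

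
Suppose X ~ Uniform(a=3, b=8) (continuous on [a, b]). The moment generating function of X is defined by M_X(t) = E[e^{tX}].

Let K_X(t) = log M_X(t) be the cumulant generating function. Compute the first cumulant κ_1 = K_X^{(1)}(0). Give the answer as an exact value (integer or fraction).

M_X(t) = (e^(8*t) - e^(3*t))/(5*t)
K_X(t) = log M_X(t) = -log(t) + log(e^(8*t) - e^(3*t)) - log(5)
D[K](t) = (8*t*e^(5*t) - 3*t - e^(5*t) + 1)/(t*e^(5*t) - t)

κ_1 = D[K](0) = 11/2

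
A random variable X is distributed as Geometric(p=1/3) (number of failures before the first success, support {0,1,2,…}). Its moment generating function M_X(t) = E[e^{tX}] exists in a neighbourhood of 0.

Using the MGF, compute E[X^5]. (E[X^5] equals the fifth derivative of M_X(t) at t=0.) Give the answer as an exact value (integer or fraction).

E[X^5] = d^5M/dt^5 |_{t=0} = 9002

M_X(t) = 1/(3*(1 - 2*e^(t)/3))
dM/dt = 2*e^(t)/(4*e^(2*t) - 12*e^(t) + 9)
d^2M/dt^2 = (-4*e^(2*t) - 6*e^(t))/(8*e^(3*t) - 36*e^(2*t) + 54*e^(t) - 27)
d^3M/dt^3 = (8*e^(3*t) + 48*e^(2*t) + 18*e^(t))/(16*e^(4*t) - 96*e^(3*t) + 216*e^(2*t) - 216*e^(t) + 81)
d^4M/dt^4 = (-16*e^(4*t) - 264*e^(3*t) - 396*e^(2*t) - 54*e^(t))/(32*e^(5*t) - 240*e^(4*t) + 720*e^(3*t) - 1080*e^(2*t) + 810*e^(t) - 243)
d^5M/dt^5 = (32*e^(5*t) + 1248*e^(4*t) + 4752*e^(3*t) + 2808*e^(2*t) + 162*e^(t))/(64*e^(6*t) - 576*e^(5*t) + 2160*e^(4*t) - 4320*e^(3*t) + 4860*e^(2*t) - 2916*e^(t) + 729)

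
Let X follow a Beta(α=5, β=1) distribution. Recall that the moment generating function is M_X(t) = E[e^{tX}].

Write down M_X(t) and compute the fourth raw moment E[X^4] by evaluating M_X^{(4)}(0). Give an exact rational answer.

E[X^4] = M^(4)(0) = 5/9

M_X(t) = ₁F₁(5; 6; t)
M^(4)(t) = 5*₁F₁(9; 10; t)/9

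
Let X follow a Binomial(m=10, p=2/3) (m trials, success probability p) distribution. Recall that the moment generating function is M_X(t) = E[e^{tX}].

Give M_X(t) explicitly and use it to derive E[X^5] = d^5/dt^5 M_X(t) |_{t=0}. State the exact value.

M_X(t) = (2*e^(t)/3 + 1/3)^10

E[X^5] = M′′′′′(0) = 178900/9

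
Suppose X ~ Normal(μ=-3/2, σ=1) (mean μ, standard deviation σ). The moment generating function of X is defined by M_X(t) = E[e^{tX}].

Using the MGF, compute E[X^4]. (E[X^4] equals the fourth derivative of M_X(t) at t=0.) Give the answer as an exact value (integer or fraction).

E[X^4] = D^4[M](0) = 345/16

M_X(t) = e^(t^2/2 - 3*t/2)
D^4[M](t) = (16*t^4*e^(t^2/2) - 96*t^3*e^(t^2/2) + 312*t^2*e^(t^2/2) - 504*t*e^(t^2/2) + 345*e^(t^2/2))*e^(-3*t/2)/16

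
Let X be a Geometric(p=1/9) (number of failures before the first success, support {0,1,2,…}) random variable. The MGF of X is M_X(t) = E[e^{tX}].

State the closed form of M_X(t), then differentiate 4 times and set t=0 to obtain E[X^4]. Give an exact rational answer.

M_X(t) = 1/(9*(1 - 8*e^(t)/9))
M^(4)(t) = (-4096*e^(4*t) - 50688*e^(3*t) - 57024*e^(2*t) - 5832*e^(t))/(32768*e^(5*t) - 184320*e^(4*t) + 414720*e^(3*t) - 466560*e^(2*t) + 262440*e^(t) - 59049)

E[X^4] = M^(4)(0) = 117640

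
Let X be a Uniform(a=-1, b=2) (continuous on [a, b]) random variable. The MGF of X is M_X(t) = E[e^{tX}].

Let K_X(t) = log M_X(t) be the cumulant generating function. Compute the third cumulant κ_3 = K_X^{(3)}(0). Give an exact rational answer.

κ_3 = K^(3)(0) = 0

M_X(t) = (e^(2*t) - e^(-t))/(3*t)
K_X(t) = log M_X(t) = -log(t) + log(e^(2*t) - e^(-t)) - log(3)
K^(3)(t) = (27*t^3*e^(6*t) + 27*t^3*e^(3*t) - 2*e^(9*t) + 6*e^(6*t) - 6*e^(3*t) + 2)/(t^3*e^(9*t) - 3*t^3*e^(6*t) + 3*t^3*e^(3*t) - t^3)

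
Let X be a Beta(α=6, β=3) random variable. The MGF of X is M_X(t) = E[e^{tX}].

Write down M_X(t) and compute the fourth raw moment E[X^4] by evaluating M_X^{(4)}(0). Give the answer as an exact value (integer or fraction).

M_X(t) = ₁F₁(6; 9; t)
M′(t) = 2*₁F₁(7; 10; t)/3
M′′(t) = 7*₁F₁(8; 11; t)/15
M′′′(t) = 56*₁F₁(9; 12; t)/165
M′′′′(t) = 14*₁F₁(10; 13; t)/55

E[X^4] = M′′′′(0) = 14/55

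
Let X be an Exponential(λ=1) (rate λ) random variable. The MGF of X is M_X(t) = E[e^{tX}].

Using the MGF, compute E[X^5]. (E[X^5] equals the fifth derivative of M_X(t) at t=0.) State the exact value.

M_X(t) = 1/(1 - t)
M^(5)(t) = 120/(t^6 - 6*t^5 + 15*t^4 - 20*t^3 + 15*t^2 - 6*t + 1)

E[X^5] = M^(5)(0) = 120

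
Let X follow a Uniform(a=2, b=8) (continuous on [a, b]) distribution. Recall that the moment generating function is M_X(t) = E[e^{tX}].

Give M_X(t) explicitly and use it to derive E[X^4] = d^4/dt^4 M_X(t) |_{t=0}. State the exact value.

E[X^4] = M′′′′(0) = 5456/5

M_X(t) = (e^(8*t) - e^(2*t))/(6*t)
M′(t) = (8*t*e^(8*t) - 2*t*e^(2*t) - e^(8*t) + e^(2*t))/(6*t^2)
M′′(t) = (32*t^2*e^(8*t) - 2*t^2*e^(2*t) - 8*t*e^(8*t) + 2*t*e^(2*t) + e^(8*t) - e^(2*t))/(3*t^3)
M′′′(t) = (256*t^3*e^(8*t) - 4*t^3*e^(2*t) - 96*t^2*e^(8*t) + 6*t^2*e^(2*t) + 24*t*e^(8*t) - 6*t*e^(2*t) - 3*e^(8*t) + 3*e^(2*t))/(3*t^4)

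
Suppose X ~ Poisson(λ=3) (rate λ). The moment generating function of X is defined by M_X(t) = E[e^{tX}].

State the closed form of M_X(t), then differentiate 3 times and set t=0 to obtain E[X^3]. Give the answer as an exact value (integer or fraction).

E[X^3] = M′′′(0) = 57

M_X(t) = e^(3*e^(t) - 3)
M′(t) = 3*e^(-3)*e^(t)*e^(3*e^(t))
M′′(t) = (9*e^(2*t)*e^(3*e^(t)) + 3*e^(t)*e^(3*e^(t)))*e^(-3)
M′′′(t) = (27*e^(3*t)*e^(3*e^(t)) + 27*e^(2*t)*e^(3*e^(t)) + 3*e^(t)*e^(3*e^(t)))*e^(-3)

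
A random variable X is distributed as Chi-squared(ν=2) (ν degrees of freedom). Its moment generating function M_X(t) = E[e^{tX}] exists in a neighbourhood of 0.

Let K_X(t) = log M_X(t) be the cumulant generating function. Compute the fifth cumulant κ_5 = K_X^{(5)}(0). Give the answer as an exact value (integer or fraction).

κ_5 = K^(5)(0) = 768

M_X(t) = 1/(1 - 2*t)
K_X(t) = log M_X(t) = -log(1 - 2*t)
K^(5)(t) = -768/(32*t^5 - 80*t^4 + 80*t^3 - 40*t^2 + 10*t - 1)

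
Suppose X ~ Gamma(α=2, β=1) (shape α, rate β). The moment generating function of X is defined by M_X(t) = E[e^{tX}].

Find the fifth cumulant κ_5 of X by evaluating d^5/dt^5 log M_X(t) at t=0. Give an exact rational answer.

M_X(t) = (1 - t)^(-2)
K_X(t) = log M_X(t) = -2*log(1 - t)
dK/dt = -2/(t - 1)
d^2K/dt^2 = 2/(t^2 - 2*t + 1)
d^3K/dt^3 = -4/(t^3 - 3*t^2 + 3*t - 1)
d^4K/dt^4 = 12/(t^4 - 4*t^3 + 6*t^2 - 4*t + 1)
d^5K/dt^5 = -48/(t^5 - 5*t^4 + 10*t^3 - 10*t^2 + 5*t - 1)

κ_5 = d^5K/dt^5 |_{t=0} = 48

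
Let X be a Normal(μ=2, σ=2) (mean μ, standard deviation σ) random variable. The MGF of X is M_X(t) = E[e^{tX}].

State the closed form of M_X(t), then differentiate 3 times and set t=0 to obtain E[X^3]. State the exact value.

M_X(t) = e^(2*t^2 + 2*t)
dM/dt = 4*t*e^(2*t)*e^(2*t^2) + 2*e^(2*t)*e^(2*t^2)
d^2M/dt^2 = 16*t^2*e^(2*t)*e^(2*t^2) + 16*t*e^(2*t)*e^(2*t^2) + 8*e^(2*t)*e^(2*t^2)
d^3M/dt^3 = 64*t^3*e^(2*t)*e^(2*t^2) + 96*t^2*e^(2*t)*e^(2*t^2) + 96*t*e^(2*t)*e^(2*t^2) + 32*e^(2*t)*e^(2*t^2)

E[X^3] = d^3M/dt^3 |_{t=0} = 32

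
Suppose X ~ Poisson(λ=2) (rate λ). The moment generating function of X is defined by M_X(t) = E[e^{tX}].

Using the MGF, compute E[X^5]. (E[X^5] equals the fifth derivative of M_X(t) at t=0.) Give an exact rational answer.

E[X^5] = M′′′′′(0) = 454

M_X(t) = e^(2*e^(t) - 2)
M′(t) = 2*e^(-2)*e^(t)*e^(2*e^(t))
M′′(t) = (4*e^(2*t)*e^(2*e^(t)) + 2*e^(t)*e^(2*e^(t)))*e^(-2)
M′′′(t) = (8*e^(3*t)*e^(2*e^(t)) + 12*e^(2*t)*e^(2*e^(t)) + 2*e^(t)*e^(2*e^(t)))*e^(-2)
M′′′′(t) = (16*e^(4*t)*e^(2*e^(t)) + 48*e^(3*t)*e^(2*e^(t)) + 28*e^(2*t)*e^(2*e^(t)) + 2*e^(t)*e^(2*e^(t)))*e^(-2)
M′′′′′(t) = (32*e^(5*t)*e^(2*e^(t)) + 160*e^(4*t)*e^(2*e^(t)) + 200*e^(3*t)*e^(2*e^(t)) + 60*e^(2*t)*e^(2*e^(t)) + 2*e^(t)*e^(2*e^(t)))*e^(-2)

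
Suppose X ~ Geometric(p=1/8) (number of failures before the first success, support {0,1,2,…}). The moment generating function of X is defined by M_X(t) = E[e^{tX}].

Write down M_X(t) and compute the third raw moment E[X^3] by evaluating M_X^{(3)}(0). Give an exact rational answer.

M_X(t) = 1/(8*(1 - 7*e^(t)/8))
M′(t) = 7*e^(t)/(49*e^(2*t) - 112*e^(t) + 64)
M′′(t) = (-49*e^(2*t) - 56*e^(t))/(343*e^(3*t) - 1176*e^(2*t) + 1344*e^(t) - 512)
M′′′(t) = (343*e^(3*t) + 1568*e^(2*t) + 448*e^(t))/(2401*e^(4*t) - 10976*e^(3*t) + 18816*e^(2*t) - 14336*e^(t) + 4096)

E[X^3] = M′′′(0) = 2359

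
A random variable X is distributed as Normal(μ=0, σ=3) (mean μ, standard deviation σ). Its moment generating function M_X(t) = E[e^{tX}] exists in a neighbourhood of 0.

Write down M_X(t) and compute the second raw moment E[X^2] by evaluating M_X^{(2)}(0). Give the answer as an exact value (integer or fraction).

M_X(t) = e^(9*t^2/2)
M′(t) = 9*t*e^(9*t^2/2)
M′′(t) = 81*t^2*e^(9*t^2/2) + 9*e^(9*t^2/2)

E[X^2] = M′′(0) = 9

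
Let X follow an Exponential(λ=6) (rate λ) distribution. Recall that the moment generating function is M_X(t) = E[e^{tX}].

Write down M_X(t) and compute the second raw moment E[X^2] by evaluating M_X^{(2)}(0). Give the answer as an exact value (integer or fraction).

M_X(t) = 6/(6 - t)
M′(t) = 6/(t^2 - 12*t + 36)
M′′(t) = -12/(t^3 - 18*t^2 + 108*t - 216)

E[X^2] = M′′(0) = 1/18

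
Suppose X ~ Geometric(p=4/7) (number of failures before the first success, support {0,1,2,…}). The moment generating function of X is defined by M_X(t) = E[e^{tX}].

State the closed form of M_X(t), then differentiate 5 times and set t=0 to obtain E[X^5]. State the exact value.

M_X(t) = 4/(7*(1 - 3*e^(t)/7))
M′(t) = 12*e^(t)/(9*e^(2*t) - 42*e^(t) + 49)
M′′(t) = (-36*e^(2*t) - 84*e^(t))/(27*e^(3*t) - 189*e^(2*t) + 441*e^(t) - 343)
M′′′(t) = (108*e^(3*t) + 1008*e^(2*t) + 588*e^(t))/(81*e^(4*t) - 756*e^(3*t) + 2646*e^(2*t) - 4116*e^(t) + 2401)
M′′′′(t) = (-324*e^(4*t) - 8316*e^(3*t) - 19404*e^(2*t) - 4116*e^(t))/(243*e^(5*t) - 2835*e^(4*t) + 13230*e^(3*t) - 30870*e^(2*t) + 36015*e^(t) - 16807)

E[X^5] = M′′′′′(0) = 23721/128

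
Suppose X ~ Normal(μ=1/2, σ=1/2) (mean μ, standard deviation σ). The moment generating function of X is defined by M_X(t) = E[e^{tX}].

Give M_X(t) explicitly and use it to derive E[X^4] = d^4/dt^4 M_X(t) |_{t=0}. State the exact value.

M_X(t) = e^(t^2/8 + t/2)
D^4[M](t) = t^4*e^(t/2)*e^(t^2/8)/256 + t^3*e^(t/2)*e^(t^2/8)/32 + 3*t^2*e^(t/2)*e^(t^2/8)/16 + t*e^(t/2)*e^(t^2/8)/2 + 5*e^(t/2)*e^(t^2/8)/8

E[X^4] = D^4[M](0) = 5/8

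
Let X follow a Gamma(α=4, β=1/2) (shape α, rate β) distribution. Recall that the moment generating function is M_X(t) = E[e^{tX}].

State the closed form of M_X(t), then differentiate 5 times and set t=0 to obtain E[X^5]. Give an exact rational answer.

E[X^5] = M′′′′′(0) = 215040

M_X(t) = 1/(16*(1/2 - t)^4)
M′(t) = -8/(32*t^5 - 80*t^4 + 80*t^3 - 40*t^2 + 10*t - 1)
M′′(t) = 80/(64*t^6 - 192*t^5 + 240*t^4 - 160*t^3 + 60*t^2 - 12*t + 1)
M′′′(t) = -960/(128*t^7 - 448*t^6 + 672*t^5 - 560*t^4 + 280*t^3 - 84*t^2 + 14*t - 1)
M′′′′(t) = 13440/(256*t^8 - 1024*t^7 + 1792*t^6 - 1792*t^5 + 1120*t^4 - 448*t^3 + 112*t^2 - 16*t + 1)
M′′′′′(t) = -215040/(512*t^9 - 2304*t^8 + 4608*t^7 - 5376*t^6 + 4032*t^5 - 2016*t^4 + 672*t^3 - 144*t^2 + 18*t - 1)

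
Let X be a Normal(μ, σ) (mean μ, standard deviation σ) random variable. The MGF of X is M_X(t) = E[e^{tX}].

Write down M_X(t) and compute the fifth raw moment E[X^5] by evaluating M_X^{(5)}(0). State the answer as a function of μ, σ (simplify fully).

E[X^5] = M^(5)(0) = μ*(μ^4 + 10*μ^2*σ^2 + 15*σ^4)

M_X(t) = e^(μ*t + σ^2*t^2/2)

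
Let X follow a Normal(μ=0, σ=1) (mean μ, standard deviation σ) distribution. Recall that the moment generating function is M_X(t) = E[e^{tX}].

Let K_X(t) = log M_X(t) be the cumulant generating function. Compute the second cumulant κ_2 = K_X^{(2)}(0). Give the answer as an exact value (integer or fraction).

κ_2 = d^2K/dt^2 |_{t=0} = 1

M_X(t) = e^(t^2/2)
K_X(t) = log M_X(t) = t^2/2
dK/dt = t
d^2K/dt^2 = 1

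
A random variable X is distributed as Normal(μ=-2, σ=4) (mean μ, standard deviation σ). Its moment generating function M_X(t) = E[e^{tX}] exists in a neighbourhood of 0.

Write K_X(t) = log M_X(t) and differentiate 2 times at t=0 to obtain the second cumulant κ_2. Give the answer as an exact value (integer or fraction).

κ_2 = K′′(0) = 16

M_X(t) = e^(8*t^2 - 2*t)
K_X(t) = log M_X(t) = 8*t^2 - 2*t
K′(t) = 16*t - 2
K′′(t) = 16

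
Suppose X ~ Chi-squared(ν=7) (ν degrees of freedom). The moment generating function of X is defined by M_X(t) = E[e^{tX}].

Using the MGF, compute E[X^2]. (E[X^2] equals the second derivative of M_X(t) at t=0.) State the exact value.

E[X^2] = D^2[M](0) = 63

M_X(t) = (1 - 2*t)^(-7/2)
D^2[M](t) = -63/(32*t^5*√(1 - 2*t) - 80*t^4*√(1 - 2*t) + 80*t^3*√(1 - 2*t) - 40*t^2*√(1 - 2*t) + 10*t*√(1 - 2*t) - √(1 - 2*t))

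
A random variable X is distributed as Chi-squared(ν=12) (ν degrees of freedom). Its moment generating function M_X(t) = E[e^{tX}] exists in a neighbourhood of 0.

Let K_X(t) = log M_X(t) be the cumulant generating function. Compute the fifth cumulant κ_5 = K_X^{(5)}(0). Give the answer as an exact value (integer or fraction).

M_X(t) = (1 - 2*t)^(-6)
K_X(t) = log M_X(t) = -6*log(1 - 2*t)
K′(t) = -12/(2*t - 1)
K′′(t) = 24/(4*t^2 - 4*t + 1)
K′′′(t) = -96/(8*t^3 - 12*t^2 + 6*t - 1)
K′′′′(t) = 576/(16*t^4 - 32*t^3 + 24*t^2 - 8*t + 1)
K′′′′′(t) = -4608/(32*t^5 - 80*t^4 + 80*t^3 - 40*t^2 + 10*t - 1)

κ_5 = K′′′′′(0) = 4608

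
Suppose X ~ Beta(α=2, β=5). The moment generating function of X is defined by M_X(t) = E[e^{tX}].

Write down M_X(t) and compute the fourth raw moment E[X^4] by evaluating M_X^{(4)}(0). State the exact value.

E[X^4] = M^(4)(0) = 1/42

M_X(t) = ₁F₁(2; 7; t)
M^(4)(t) = ₁F₁(6; 11; t)/42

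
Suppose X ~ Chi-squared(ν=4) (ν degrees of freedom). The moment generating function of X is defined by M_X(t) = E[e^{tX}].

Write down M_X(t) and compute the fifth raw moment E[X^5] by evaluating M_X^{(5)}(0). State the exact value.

E[X^5] = d^5M/dt^5 |_{t=0} = 23040

M_X(t) = (1 - 2*t)^(-2)
dM/dt = -4/(8*t^3 - 12*t^2 + 6*t - 1)
d^2M/dt^2 = 24/(16*t^4 - 32*t^3 + 24*t^2 - 8*t + 1)
d^3M/dt^3 = -192/(32*t^5 - 80*t^4 + 80*t^3 - 40*t^2 + 10*t - 1)
d^4M/dt^4 = 1920/(64*t^6 - 192*t^5 + 240*t^4 - 160*t^3 + 60*t^2 - 12*t + 1)
d^5M/dt^5 = -23040/(128*t^7 - 448*t^6 + 672*t^5 - 560*t^4 + 280*t^3 - 84*t^2 + 14*t - 1)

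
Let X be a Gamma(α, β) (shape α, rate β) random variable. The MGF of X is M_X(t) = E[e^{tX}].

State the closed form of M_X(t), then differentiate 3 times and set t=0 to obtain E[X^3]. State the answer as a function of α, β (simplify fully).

M_X(t) = (β/(β - t))^α
M′(t) = -α*β^α*(1/(β - t))^α/(-β + t)
M′′(t) = (α^2*β^α*(1/(β - t))^α + α*β^α*(1/(β - t))^α)/(β^2 - 2*β*t + t^2)
M′′′(t) = (-α^3*β^α*(1/(β - t))^α - 3*α^2*β^α*(1/(β - t))^α - 2*α*β^α*(1/(β - t))^α)/(-β^3 + 3*β^2*t - 3*β*t^2 + t^3)

E[X^3] = M′′′(0) = α*(α^2 + 3*α + 2)/β^3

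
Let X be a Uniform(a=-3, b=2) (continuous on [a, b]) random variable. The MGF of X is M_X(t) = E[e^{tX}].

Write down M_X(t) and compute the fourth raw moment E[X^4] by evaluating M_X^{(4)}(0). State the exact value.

E[X^4] = D^4[M](0) = 11

M_X(t) = (e^(2*t) - e^(-3*t))/(5*t)
D^4[M](t) = (16*t^4*e^(5*t) - 81*t^4 - 32*t^3*e^(5*t) - 108*t^3 + 48*t^2*e^(5*t) - 108*t^2 - 48*t*e^(5*t) - 72*t + 24*e^(5*t) - 24)*e^(-3*t)/(5*t^5)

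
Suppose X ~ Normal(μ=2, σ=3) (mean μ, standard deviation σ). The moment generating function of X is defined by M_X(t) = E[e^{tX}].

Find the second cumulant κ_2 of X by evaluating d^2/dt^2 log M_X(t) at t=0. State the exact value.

M_X(t) = e^(9*t^2/2 + 2*t)
K_X(t) = log M_X(t) = 9*t^2/2 + 2*t
K′(t) = 9*t + 2
K′′(t) = 9

κ_2 = K′′(0) = 9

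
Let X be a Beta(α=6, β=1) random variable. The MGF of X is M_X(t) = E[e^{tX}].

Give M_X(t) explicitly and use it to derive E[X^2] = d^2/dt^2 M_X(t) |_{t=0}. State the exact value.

M_X(t) = ₁F₁(6; 7; t)
M′(t) = 6*₁F₁(7; 8; t)/7
M′′(t) = 3*₁F₁(8; 9; t)/4

E[X^2] = M′′(0) = 3/4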